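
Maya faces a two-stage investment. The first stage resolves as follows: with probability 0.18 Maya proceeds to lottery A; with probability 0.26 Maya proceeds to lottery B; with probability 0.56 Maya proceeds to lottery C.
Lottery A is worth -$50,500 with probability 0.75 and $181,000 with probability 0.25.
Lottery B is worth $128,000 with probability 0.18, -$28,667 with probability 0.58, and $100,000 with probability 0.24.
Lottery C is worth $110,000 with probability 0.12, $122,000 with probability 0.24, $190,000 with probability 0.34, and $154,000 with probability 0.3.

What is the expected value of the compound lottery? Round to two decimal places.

$95,071.72

EV(A) = 0.75 × (-50500) + 0.25 × 181000 = -37875 + 45250 = 7375
EV(B) = 0.18 × 128000 + 0.58 × (-28667) + 0.24 × 100000 = 23040 − 16626.86 + 24000 = 30413.14
EV(C) = 0.12 × 110000 + 0.24 × 122000 + 0.34 × 190000 + 0.3 × 154000 = 13200 + 29280 + 64600 + 46200 = 153280
Overall = 0.18 × 7375 + 0.26 × 30413.14 + 0.56 × 153280 = 1327.5 + 7907.4164 + 85836.8 = 95071.7164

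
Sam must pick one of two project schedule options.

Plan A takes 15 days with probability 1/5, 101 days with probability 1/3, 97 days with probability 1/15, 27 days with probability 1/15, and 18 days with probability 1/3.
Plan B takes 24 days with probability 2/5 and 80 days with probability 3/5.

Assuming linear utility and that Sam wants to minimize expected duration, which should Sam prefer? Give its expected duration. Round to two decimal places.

Plan A (50.93 days)

Plan A = 1/5 × 15 + 1/3 × 101 + 1/15 × 97 + 1/15 × 27 + 1/3 × 18 = 3 + 33.6667 + 6.4667 + 1.8 + 6 = 50.9333
Plan B = 2/5 × 24 + 3/5 × 80 = 9.6 + 48 = 57.6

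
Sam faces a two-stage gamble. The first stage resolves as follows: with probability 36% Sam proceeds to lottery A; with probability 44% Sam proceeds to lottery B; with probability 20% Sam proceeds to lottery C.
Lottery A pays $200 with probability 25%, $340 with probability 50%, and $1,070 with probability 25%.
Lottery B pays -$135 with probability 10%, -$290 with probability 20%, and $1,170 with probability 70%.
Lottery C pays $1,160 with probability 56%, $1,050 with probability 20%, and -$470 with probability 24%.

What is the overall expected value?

$653.76

EV(A) = 0.25 × 200 + 0.5 × 340 + 0.25 × 1070 = 50 + 170 + 267.5 = 487.5
EV(B) = 0.1 × (-135) + 0.2 × (-290) + 0.7 × 1170 = -13.5 − 58 + 819 = 747.5
EV(C) = 0.56 × 1160 + 0.2 × 1050 + 0.24 × (-470) = 649.6 + 210 − 112.8 = 746.8
Overall = 0.36 × 487.5 + 0.44 × 747.5 + 0.2 × 746.8 = 175.5 + 328.9 + 149.36 = 653.76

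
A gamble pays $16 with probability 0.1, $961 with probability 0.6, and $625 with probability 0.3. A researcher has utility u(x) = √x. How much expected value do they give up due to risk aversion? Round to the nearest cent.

$63.45

E[u] = 0.1·√16 + 0.6·√961 + 0.3·√625 = 0.1·4 + 0.6·31 + 0.3·25 = 26.5
CE = (26.5)² = 702.25
Risk premium = EV − CE = 765.7 − 702.25 = 63.45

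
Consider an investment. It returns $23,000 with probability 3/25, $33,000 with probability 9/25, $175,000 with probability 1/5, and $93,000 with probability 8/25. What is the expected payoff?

$79,400

EV = 3/25 × 23000 + 9/25 × 33000 + 1/5 × 175000 + 8/25 × 93000 = 2760 + 11880 + 35000 + 29760 = 79400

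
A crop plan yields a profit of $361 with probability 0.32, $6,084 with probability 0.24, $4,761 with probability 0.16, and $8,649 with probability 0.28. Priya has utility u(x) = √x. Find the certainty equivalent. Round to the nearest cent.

$3,829.13

E[u] = 0.32·√361 + 0.24·√6084 + 0.16·√4761 + 0.28·√8649 = 0.32·19 + 0.24·78 + 0.16·69 + 0.28·93 = 61.88
CE = (61.88)² = 3829.1344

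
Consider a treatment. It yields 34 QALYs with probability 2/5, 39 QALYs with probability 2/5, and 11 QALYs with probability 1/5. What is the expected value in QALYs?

EV = 2/5 × 34 + 2/5 × 39 + 1/5 × 11 = 13.6 + 15.6 + 2.2 = 31.4

31.4 QALYs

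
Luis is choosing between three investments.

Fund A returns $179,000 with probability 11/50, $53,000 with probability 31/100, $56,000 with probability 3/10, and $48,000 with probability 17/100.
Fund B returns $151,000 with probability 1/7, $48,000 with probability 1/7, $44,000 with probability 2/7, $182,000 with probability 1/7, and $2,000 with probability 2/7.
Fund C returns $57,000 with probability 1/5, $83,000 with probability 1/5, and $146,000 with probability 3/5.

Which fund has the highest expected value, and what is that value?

Fund C ($115,600)

Fund A = 11/50 × 179000 + 31/100 × 53000 + 3/10 × 56000 + 17/100 × 48000 = 39380 + 16430 + 16800 + 8160 = 80770
Fund B = 1/7 × 151000 + 1/7 × 48000 + 2/7 × 44000 + 1/7 × 182000 + 2/7 × 2000 = 21571.4286 + 6857.1429 + 12571.4286 + 26000 + 571.4286 = 67571.4286
Fund C = 1/5 × 57000 + 1/5 × 83000 + 3/5 × 146000 = 11400 + 16600 + 87600 = 115600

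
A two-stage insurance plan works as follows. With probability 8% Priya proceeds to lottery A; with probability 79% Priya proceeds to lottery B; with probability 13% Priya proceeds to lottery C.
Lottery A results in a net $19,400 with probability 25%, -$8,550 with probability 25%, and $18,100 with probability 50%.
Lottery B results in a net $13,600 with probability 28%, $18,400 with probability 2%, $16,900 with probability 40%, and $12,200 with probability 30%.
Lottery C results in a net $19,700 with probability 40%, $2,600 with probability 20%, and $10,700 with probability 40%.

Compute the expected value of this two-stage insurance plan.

$14,120.24

EV(A) = 0.25 × 19400 + 0.25 × (-8550) + 0.5 × 18100 = 4850 − 2137.5 + 9050 = 11762.5
EV(B) = 0.28 × 13600 + 0.02 × 18400 + 0.4 × 16900 + 0.3 × 12200 = 3808 + 368 + 6760 + 3660 = 14596
EV(C) = 0.4 × 19700 + 0.2 × 2600 + 0.4 × 10700 = 7880 + 520 + 4280 = 12680
Overall = 0.08 × 11762.5 + 0.79 × 14596 + 0.13 × 12680 = 941 + 11530.84 + 1648.4 = 14120.24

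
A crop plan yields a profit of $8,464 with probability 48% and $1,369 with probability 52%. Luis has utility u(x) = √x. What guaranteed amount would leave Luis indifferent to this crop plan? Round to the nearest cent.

$4,019.56

E[u] = 0.48·√8464 + 0.52·√1369 = 0.48·92 + 0.52·37 = 63.4
CE = (63.4)² = 4019.56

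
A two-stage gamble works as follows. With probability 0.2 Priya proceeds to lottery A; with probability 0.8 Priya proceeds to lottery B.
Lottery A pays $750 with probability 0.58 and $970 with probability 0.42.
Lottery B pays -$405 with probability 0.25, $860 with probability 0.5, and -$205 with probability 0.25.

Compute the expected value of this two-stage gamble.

EV(A) = 0.58 × 750 + 0.42 × 970 = 435 + 407.4 = 842.4
EV(B) = 0.25 × (-405) + 0.5 × 860 + 0.25 × (-205) = -101.25 + 430 − 51.25 = 277.5
Overall = 0.2 × 842.4 + 0.8 × 277.5 = 168.48 + 222 = 390.48

$390.48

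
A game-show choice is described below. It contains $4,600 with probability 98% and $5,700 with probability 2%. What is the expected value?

$4,622

EV = 0.98 × 4600 + 0.02 × 5700 = 4508 + 114 = 4622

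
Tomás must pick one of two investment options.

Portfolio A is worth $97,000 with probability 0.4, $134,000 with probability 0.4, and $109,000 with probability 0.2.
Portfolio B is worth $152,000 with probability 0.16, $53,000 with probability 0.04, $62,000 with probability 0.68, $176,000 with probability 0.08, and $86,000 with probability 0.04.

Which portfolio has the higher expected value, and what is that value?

Portfolio A ($114,200)

Portfolio A = 0.4 × 97000 + 0.4 × 134000 + 0.2 × 109000 = 38800 + 53600 + 21800 = 114200
Portfolio B = 0.16 × 152000 + 0.04 × 53000 + 0.68 × 62000 + 0.08 × 176000 + 0.04 × 86000 = 24320 + 2120 + 42160 + 14080 + 3440 = 86120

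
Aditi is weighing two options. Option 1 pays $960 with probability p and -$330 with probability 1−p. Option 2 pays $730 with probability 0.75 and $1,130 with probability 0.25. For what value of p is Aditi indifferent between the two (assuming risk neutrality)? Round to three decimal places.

EV(Option 2) = 0.75 × 730 + 0.25 × 1130 = 547.5 + 282.5 = 830
p·960 + (1−p)·(-330) = 830
1290p − 330 = 830
p = (830 + 330) / 1290

p = 0.899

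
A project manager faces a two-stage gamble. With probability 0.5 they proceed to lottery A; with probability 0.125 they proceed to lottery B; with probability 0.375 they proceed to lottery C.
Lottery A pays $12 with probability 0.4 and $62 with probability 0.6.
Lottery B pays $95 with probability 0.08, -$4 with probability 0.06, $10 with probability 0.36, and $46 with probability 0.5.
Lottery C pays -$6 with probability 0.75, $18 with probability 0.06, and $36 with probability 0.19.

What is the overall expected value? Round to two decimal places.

$26.53

EV(A) = 0.4 × 12 + 0.6 × 62 = 4.8 + 37.2 = 42
EV(B) = 0.08 × 95 + 0.06 × (-4) + 0.36 × 10 + 0.5 × 46 = 7.6 − 0.24 + 3.6 + 23 = 33.96
EV(C) = 0.75 × (-6) + 0.06 × 18 + 0.19 × 36 = -4.5 + 1.08 + 6.84 = 3.42
Overall = 0.5 × 42 + 0.125 × 33.96 + 0.375 × 3.42 = 21 + 4.245 + 1.2825 = 26.5275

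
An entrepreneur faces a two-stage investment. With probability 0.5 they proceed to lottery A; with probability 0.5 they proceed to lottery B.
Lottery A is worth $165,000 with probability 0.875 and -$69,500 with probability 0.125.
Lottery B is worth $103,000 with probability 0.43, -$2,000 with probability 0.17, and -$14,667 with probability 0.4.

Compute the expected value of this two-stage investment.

EV(A) = 0.875 × 165000 + 0.125 × (-69500) = 144375 − 8687.5 = 135687.5
EV(B) = 0.43 × 103000 + 0.17 × (-2000) + 0.4 × (-14667) = 44290 − 340 − 5866.8 = 38083.2
Overall = 0.5 × 135687.5 + 0.5 × 38083.2 = 67843.75 + 19041.6 = 86885.35

$86,885.35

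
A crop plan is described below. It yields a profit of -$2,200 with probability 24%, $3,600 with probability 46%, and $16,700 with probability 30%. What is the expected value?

$6,138

EV = 0.24 × (-2200) + 0.46 × 3600 + 0.3 × 16700 = -528 + 1656 + 5010 = 6138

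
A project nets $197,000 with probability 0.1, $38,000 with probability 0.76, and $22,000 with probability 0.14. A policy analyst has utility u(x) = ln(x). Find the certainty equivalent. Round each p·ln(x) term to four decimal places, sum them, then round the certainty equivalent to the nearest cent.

$41,497.98

E[u] = 0.1·ln(197000) + 0.76·ln(38000) + 0.14·ln(22000) = 1.2191 + 8.0145 + 1.3998 = 10.6334
CE = e^10.6334 ≈ 41497.98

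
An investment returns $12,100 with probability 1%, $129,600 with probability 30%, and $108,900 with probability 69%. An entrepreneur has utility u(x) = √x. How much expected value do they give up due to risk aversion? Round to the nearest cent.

$707.76

E[u] = 0.01·√12100 + 0.3·√129600 + 0.69·√108900 = 0.01·110 + 0.3·360 + 0.69·330 = 336.8
CE = (336.8)² = 113434.24
Risk premium = EV − CE = 114142 − 113434.24 = 707.76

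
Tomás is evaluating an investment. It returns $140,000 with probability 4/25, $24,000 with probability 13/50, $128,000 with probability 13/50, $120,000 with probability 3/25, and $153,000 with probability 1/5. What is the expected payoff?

EV = 4/25 × 140000 + 13/50 × 24000 + 13/50 × 128000 + 3/25 × 120000 + 1/5 × 153000 = 22400 + 6240 + 33280 + 14400 + 30600 = 106920

$106,920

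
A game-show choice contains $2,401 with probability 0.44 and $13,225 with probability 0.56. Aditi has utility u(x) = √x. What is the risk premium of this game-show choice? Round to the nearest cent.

$1,073.32

E[u] = 0.44·√2401 + 0.56·√13225 = 0.44·49 + 0.56·115 = 85.96
CE = (85.96)² = 7389.1216
Risk premium = EV − CE = 8462.44 − 7389.1216 = 1073.3184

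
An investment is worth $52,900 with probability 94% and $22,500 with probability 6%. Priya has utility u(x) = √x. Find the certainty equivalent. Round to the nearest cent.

E[u] = 0.94·√52900 + 0.06·√22500 = 0.94·230 + 0.06·150 = 225.2
CE = (225.2)² = 50715.04

$50,715.04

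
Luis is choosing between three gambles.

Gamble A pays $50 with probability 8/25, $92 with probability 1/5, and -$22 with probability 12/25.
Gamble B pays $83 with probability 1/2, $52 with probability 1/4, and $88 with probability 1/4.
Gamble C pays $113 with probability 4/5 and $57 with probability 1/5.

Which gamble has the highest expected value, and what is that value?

Gamble C ($101.80)

Gamble A = 8/25 × 50 + 1/5 × 92 + 12/25 × (-22) = 16 + 18.4 − 10.56 = 23.84
Gamble B = 1/2 × 83 + 1/4 × 52 + 1/4 × 88 = 41.5 + 13 + 22 = 76.5
Gamble C = 4/5 × 113 + 1/5 × 57 = 90.4 + 11.4 = 101.8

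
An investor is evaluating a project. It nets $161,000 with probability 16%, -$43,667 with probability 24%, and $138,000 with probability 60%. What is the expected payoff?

EV = 0.16 × 161000 + 0.24 × (-43667) + 0.6 × 138000 = 25760 − 10480.08 + 82800 = 98079.92

$98,079.92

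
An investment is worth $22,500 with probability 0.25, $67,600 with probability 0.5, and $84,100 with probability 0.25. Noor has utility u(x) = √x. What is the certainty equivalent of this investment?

$57,600

E[u] = 0.25·√22500 + 0.5·√67600 + 0.25·√84100 = 0.25·150 + 0.5·260 + 0.25·290 = 240
CE = (240)² = 57600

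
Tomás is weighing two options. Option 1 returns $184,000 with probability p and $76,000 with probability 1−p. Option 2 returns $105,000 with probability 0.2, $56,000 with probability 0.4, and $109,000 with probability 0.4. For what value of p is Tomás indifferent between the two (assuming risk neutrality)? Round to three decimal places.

p = 0.102

EV(Option 2) = 0.2 × 105000 + 0.4 × 56000 + 0.4 × 109000 = 21000 + 22400 + 43600 = 87000
p·184000 + (1−p)·76000 = 87000
108000p + 76000 = 87000
p = (87000 − 76000) / 108000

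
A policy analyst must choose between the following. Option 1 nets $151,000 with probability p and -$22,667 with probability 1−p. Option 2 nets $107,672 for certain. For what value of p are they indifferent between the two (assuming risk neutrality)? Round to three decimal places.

p = 0.751

p·151000 + (1−p)·(-22667) = 107672
173667p − 22667 = 107672
p = (107672 + 22667) / 173667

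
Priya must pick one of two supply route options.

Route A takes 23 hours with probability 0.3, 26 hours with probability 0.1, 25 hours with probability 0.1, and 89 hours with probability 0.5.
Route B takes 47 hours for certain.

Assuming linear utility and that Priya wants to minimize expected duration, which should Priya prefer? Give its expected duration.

Route B (47 hours)

Route A = 0.3 × 23 + 0.1 × 26 + 0.1 × 25 + 0.5 × 89 = 6.9 + 2.6 + 2.5 + 44.5 = 56.5
Route B: 47 (certain)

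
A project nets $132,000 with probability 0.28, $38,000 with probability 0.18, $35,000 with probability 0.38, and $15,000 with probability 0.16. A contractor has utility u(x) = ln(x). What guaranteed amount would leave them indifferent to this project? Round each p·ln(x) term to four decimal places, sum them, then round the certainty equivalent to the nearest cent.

E[u] = 0.28·ln(132000) + 0.18·ln(38000) + 0.38·ln(35000) + 0.16·ln(15000) = 3.3014 + 1.8982 + 3.9760 + 1.5385 = 10.7141
CE = e^10.7141 ≈ 44985.70

$44,985.70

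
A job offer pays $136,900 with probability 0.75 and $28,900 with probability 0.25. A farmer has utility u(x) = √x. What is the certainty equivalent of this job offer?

E[u] = 0.75·√136900 + 0.25·√28900 = 0.75·370 + 0.25·170 = 320
CE = (320)² = 102400

$102,400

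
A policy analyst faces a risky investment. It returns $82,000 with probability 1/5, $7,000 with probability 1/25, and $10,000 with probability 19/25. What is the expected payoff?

EV = 1/5 × 82000 + 1/25 × 7000 + 19/25 × 10000 = 16400 + 280 + 7600 = 24280

$24,280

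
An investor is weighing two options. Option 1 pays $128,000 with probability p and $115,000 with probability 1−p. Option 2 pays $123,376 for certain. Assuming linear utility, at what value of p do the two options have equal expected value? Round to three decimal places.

p = 0.644

p·128000 + (1−p)·115000 = 123376
13000p + 115000 = 123376
p = (123376 − 115000) / 13000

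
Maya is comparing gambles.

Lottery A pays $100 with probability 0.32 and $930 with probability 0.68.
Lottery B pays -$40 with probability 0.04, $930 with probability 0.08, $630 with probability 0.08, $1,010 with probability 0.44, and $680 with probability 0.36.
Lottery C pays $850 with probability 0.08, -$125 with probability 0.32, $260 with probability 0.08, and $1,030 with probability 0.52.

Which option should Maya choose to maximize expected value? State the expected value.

Lottery B ($812.40)

Lottery A = 0.32 × 100 + 0.68 × 930 = 32 + 632.4 = 664.4
Lottery B = 0.04 × (-40) + 0.08 × 930 + 0.08 × 630 + 0.44 × 1010 + 0.36 × 680 = -1.6 + 74.4 + 50.4 + 444.4 + 244.8 = 812.4
Lottery C = 0.08 × 850 + 0.32 × (-125) + 0.08 × 260 + 0.52 × 1030 = 68 − 40 + 20.8 + 535.6 = 584.4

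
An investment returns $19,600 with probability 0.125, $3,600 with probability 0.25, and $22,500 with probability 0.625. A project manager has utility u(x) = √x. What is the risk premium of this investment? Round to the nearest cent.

E[u] = 0.125·√19600 + 0.25·√3600 + 0.625·√22500 = 0.125·140 + 0.25·60 + 0.625·150 = 126.25
CE = (126.25)² = 15939.0625
Risk premium = EV − CE = 17412.5 − 15939.0625 = 1473.4375

$1,473.44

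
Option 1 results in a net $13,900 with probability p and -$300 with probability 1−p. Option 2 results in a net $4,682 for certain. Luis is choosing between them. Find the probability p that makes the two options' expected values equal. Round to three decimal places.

p = 0.351

p·13900 + (1−p)·(-300) = 4682
14200p − 300 = 4682
p = (4682 + 300) / 14200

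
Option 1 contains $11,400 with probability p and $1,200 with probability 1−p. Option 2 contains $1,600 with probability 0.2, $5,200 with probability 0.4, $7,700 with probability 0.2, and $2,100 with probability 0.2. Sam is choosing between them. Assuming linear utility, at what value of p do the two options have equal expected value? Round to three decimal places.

p = 0.310

EV(Option 2) = 0.2 × 1600 + 0.4 × 5200 + 0.2 × 7700 + 0.2 × 2100 = 320 + 2080 + 1540 + 420 = 4360
p·11400 + (1−p)·1200 = 4360
10200p + 1200 = 4360
p = (4360 − 1200) / 10200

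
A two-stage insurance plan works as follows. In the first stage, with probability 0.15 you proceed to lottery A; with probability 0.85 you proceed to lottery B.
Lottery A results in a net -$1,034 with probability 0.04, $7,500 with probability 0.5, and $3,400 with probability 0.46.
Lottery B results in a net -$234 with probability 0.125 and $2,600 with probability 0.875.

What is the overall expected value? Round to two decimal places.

$2,699.78

EV(A) = 0.04 × (-1034) + 0.5 × 7500 + 0.46 × 3400 = -41.36 + 3750 + 1564 = 5272.64
EV(B) = 0.125 × (-234) + 0.875 × 2600 = -29.25 + 2275 = 2245.75
Overall = 0.15 × 5272.64 + 0.85 × 2245.75 = 790.896 + 1908.8875 = 2699.7835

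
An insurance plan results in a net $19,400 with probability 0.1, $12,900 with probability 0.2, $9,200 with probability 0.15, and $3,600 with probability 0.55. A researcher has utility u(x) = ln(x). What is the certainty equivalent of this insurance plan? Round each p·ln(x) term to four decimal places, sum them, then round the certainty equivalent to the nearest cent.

$6,330.28

E[u] = 0.1·ln(19400) + 0.2·ln(12900) + 0.15·ln(9200) + 0.55·ln(3600) = 0.9873 + 1.8930 + 1.3690 + 4.5038 = 8.7531
CE = e^8.7531 ≈ 6330.28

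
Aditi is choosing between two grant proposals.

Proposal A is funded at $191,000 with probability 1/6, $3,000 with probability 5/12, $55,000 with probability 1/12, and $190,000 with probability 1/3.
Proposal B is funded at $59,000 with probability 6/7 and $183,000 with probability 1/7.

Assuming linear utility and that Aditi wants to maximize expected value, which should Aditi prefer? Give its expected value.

Proposal A = 1/6 × 191000 + 5/12 × 3000 + 1/12 × 55000 + 1/3 × 190000 = 31833.3333 + 1250 + 4583.3333 + 63333.3333 = 101000
Proposal B = 6/7 × 59000 + 1/7 × 183000 = 50571.4286 + 26142.8571 = 76714.2857

Proposal A ($101,000)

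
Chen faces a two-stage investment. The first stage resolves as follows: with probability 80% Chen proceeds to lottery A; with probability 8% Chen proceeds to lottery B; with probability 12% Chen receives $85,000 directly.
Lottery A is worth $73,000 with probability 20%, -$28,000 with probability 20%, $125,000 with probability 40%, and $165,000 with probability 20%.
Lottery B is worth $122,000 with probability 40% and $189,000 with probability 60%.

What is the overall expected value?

$96,776

EV(A) = 0.2 × 73000 + 0.2 × (-28000) + 0.4 × 125000 + 0.2 × 165000 = 14600 − 5600 + 50000 + 33000 = 92000
EV(B) = 0.4 × 122000 + 0.6 × 189000 = 48800 + 113400 = 162200
Branch C: 85000 (certain)
Overall = 0.8 × 92000 + 0.08 × 162200 + 0.12 × 85000 = 73600 + 12976 + 10200 = 96776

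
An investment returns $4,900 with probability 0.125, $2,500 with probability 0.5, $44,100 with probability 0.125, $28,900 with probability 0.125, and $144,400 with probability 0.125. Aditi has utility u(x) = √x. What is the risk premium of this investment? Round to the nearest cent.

E[u] = 0.125·√4900 + 0.5·√2500 + 0.125·√44100 + 0.125·√28900 + 0.125·√144400 = 0.125·70 + 0.5·50 + 0.125·210 + 0.125·170 + 0.125·380 = 128.75
CE = (128.75)² = 16576.5625
Risk premium = EV − CE = 29037.5 − 16576.5625 = 12460.9375

$12,460.94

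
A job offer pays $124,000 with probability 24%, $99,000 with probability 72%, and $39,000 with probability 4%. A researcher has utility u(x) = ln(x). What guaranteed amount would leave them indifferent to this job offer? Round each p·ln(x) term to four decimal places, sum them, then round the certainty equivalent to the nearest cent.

E[u] = 0.24·ln(124000) + 0.72·ln(99000) + 0.04·ln(39000) = 2.8147 + 8.2821 + 0.4229 = 11.5197
CE = e^11.5197 ≈ 100679.75

$100,679.75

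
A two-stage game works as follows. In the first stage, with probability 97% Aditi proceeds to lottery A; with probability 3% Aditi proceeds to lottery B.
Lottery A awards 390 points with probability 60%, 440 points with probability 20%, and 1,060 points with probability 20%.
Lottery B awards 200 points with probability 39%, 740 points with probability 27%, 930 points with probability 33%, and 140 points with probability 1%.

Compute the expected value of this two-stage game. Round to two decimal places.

EV(A) = 0.6 × 390 + 0.2 × 440 + 0.2 × 1060 = 234 + 88 + 212 = 534
EV(B) = 0.39 × 200 + 0.27 × 740 + 0.33 × 930 + 0.01 × 140 = 78 + 199.8 + 306.9 + 1.4 = 586.1
Overall = 0.97 × 534 + 0.03 × 586.1 = 517.98 + 17.583 = 535.563

535.56 points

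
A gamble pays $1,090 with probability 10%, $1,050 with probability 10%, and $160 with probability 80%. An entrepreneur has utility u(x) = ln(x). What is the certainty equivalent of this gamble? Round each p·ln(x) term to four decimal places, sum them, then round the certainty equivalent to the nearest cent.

$233.97

E[u] = 0.1·ln(1090) + 0.1·ln(1050) + 0.8·ln(160) = 0.6994 + 0.6957 + 4.0601 = 5.4552
CE = e^5.4552 ≈ 233.97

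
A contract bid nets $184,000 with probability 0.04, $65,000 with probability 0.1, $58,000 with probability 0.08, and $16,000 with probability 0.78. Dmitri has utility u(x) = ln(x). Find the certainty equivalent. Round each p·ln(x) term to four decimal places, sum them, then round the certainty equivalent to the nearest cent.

E[u] = 0.04·ln(184000) + 0.1·ln(65000) + 0.08·ln(58000) + 0.78·ln(16000) = 0.4849 + 1.1082 + 0.8775 + 7.5507 = 10.0213
CE = e^10.0213 ≈ 22500.66

$22,500.66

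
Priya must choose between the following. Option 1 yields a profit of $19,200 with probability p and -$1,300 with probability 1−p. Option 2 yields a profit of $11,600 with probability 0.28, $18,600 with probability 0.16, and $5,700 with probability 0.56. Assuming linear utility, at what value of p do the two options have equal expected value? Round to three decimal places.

p = 0.523

EV(Option 2) = 0.28 × 11600 + 0.16 × 18600 + 0.56 × 5700 = 3248 + 2976 + 3192 = 9416
p·19200 + (1−p)·(-1300) = 9416
20500p − 1300 = 9416
p = (9416 + 1300) / 20500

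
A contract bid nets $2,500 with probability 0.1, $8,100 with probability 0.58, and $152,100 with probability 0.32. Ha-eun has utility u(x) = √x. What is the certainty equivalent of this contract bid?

$33,124

E[u] = 0.1·√2500 + 0.58·√8100 + 0.32·√152100 = 0.1·50 + 0.58·90 + 0.32·390 = 182
CE = (182)² = 33124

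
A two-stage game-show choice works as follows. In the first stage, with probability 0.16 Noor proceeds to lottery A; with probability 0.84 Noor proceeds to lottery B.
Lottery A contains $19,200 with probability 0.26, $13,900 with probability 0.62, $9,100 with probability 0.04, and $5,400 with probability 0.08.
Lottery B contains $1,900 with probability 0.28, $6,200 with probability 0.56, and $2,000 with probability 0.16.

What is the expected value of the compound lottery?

$5,937.12

EV(A) = 0.26 × 19200 + 0.62 × 13900 + 0.04 × 9100 + 0.08 × 5400 = 4992 + 8618 + 364 + 432 = 14406
EV(B) = 0.28 × 1900 + 0.56 × 6200 + 0.16 × 2000 = 532 + 3472 + 320 = 4324
Overall = 0.16 × 14406 + 0.84 × 4324 = 2304.96 + 3632.16 = 5937.12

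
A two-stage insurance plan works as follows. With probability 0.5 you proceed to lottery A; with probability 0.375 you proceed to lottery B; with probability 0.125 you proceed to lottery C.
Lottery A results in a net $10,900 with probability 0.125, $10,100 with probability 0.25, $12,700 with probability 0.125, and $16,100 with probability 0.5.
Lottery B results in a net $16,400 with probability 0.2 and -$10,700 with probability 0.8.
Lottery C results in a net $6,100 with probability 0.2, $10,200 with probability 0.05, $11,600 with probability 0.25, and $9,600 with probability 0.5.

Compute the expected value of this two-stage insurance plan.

$5,961.25

EV(A) = 0.125 × 10900 + 0.25 × 10100 + 0.125 × 12700 + 0.5 × 16100 = 1362.5 + 2525 + 1587.5 + 8050 = 13525
EV(B) = 0.2 × 16400 + 0.8 × (-10700) = 3280 − 8560 = -5280
EV(C) = 0.2 × 6100 + 0.05 × 10200 + 0.25 × 11600 + 0.5 × 9600 = 1220 + 510 + 2900 + 4800 = 9430
Overall = 0.5 × 13525 + 0.375 × (-5280) + 0.125 × 9430 = 6762.5 − 1980 + 1178.75 = 5961.25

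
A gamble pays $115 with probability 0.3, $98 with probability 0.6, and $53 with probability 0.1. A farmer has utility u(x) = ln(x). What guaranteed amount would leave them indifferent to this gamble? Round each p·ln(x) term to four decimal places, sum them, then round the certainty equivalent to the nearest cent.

$96.69

E[u] = 0.3·ln(115) + 0.6·ln(98) + 0.1·ln(53) = 1.4235 + 2.7510 + 0.3970 = 4.5715
CE = e^4.5715 ≈ 96.69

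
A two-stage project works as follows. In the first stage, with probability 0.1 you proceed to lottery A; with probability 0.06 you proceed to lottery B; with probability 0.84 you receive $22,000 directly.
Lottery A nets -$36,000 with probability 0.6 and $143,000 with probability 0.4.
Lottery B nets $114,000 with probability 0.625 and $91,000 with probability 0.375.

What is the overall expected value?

$28,362.50

EV(A) = 0.6 × (-36000) + 0.4 × 143000 = -21600 + 57200 = 35600
EV(B) = 0.625 × 114000 + 0.375 × 91000 = 71250 + 34125 = 105375
Branch C: 22000 (certain)
Overall = 0.1 × 35600 + 0.06 × 105375 + 0.84 × 22000 = 3560 + 6322.5 + 18480 = 28362.5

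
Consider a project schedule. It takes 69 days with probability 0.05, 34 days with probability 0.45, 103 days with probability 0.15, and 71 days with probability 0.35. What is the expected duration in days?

59.05 days

EV = 0.05 × 69 + 0.45 × 34 + 0.15 × 103 + 0.35 × 71 = 3.45 + 15.3 + 15.45 + 24.85 = 59.05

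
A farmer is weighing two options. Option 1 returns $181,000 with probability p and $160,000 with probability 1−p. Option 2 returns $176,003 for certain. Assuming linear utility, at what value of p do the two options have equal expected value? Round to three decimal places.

p = 0.762

p·181000 + (1−p)·160000 = 176003
21000p + 160000 = 176003
p = (176003 − 160000) / 21000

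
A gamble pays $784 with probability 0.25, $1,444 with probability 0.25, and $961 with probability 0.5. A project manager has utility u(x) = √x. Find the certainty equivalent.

$1,024

E[u] = 0.25·√784 + 0.25·√1444 + 0.5·√961 = 0.25·28 + 0.25·38 + 0.5·31 = 32
CE = (32)² = 1024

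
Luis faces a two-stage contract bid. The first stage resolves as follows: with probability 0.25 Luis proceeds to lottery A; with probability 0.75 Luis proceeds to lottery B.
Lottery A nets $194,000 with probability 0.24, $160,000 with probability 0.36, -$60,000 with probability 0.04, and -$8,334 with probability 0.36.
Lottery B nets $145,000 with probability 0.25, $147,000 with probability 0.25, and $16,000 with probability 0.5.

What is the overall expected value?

EV(A) = 0.24 × 194000 + 0.36 × 160000 + 0.04 × (-60000) + 0.36 × (-8334) = 46560 + 57600 − 2400 − 3000.24 = 98759.76
EV(B) = 0.25 × 145000 + 0.25 × 147000 + 0.5 × 16000 = 36250 + 36750 + 8000 = 81000
Overall = 0.25 × 98759.76 + 0.75 × 81000 = 24689.94 + 60750 = 85439.94

$85,439.94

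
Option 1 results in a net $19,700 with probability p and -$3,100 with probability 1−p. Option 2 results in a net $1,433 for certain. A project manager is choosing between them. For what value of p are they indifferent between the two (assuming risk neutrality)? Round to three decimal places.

p·19700 + (1−p)·(-3100) = 1433
22800p − 3100 = 1433
p = (1433 + 3100) / 22800

p = 0.199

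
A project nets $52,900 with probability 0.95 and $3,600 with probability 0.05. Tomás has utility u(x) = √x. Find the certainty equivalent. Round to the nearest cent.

$49,062.25

E[u] = 0.95·√52900 + 0.05·√3600 = 0.95·230 + 0.05·60 = 221.5
CE = (221.5)² = 49062.25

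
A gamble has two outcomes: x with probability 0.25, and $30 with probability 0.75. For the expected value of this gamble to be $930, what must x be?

x = $3,630

0.25·x + 0.75·30 = 930
0.25·x = 930 − 22.5 = 907.5
x = 907.5 / 0.25 = 3630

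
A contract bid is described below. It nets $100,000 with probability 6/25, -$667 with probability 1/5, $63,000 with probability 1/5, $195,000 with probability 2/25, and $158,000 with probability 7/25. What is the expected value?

$96,306.60

EV = 6/25 × 100000 + 1/5 × (-667) + 1/5 × 63000 + 2/25 × 195000 + 7/25 × 158000 = 24000 − 133.4 + 12600 + 15600 + 44240 = 96306.6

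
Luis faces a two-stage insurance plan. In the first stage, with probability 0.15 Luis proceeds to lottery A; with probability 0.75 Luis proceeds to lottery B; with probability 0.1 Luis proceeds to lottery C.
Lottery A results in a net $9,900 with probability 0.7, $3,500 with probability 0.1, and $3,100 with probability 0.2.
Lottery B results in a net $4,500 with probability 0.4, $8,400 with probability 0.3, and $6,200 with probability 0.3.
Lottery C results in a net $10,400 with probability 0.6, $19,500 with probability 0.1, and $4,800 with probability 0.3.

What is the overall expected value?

EV(A) = 0.7 × 9900 + 0.1 × 3500 + 0.2 × 3100 = 6930 + 350 + 620 = 7900
EV(B) = 0.4 × 4500 + 0.3 × 8400 + 0.3 × 6200 = 1800 + 2520 + 1860 = 6180
EV(C) = 0.6 × 10400 + 0.1 × 19500 + 0.3 × 4800 = 6240 + 1950 + 1440 = 9630
Overall = 0.15 × 7900 + 0.75 × 6180 + 0.1 × 9630 = 1185 + 4635 + 963 = 6783

$6,783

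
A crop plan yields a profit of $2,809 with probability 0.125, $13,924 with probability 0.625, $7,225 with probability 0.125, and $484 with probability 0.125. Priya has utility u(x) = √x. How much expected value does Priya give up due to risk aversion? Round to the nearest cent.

$1,228.19

E[u] = 0.125·√2809 + 0.625·√13924 + 0.125·√7225 + 0.125·√484 = 0.125·53 + 0.625·118 + 0.125·85 + 0.125·22 = 93.75
CE = (93.75)² = 8789.0625
Risk premium = EV − CE = 10017.25 − 8789.0625 = 1228.1875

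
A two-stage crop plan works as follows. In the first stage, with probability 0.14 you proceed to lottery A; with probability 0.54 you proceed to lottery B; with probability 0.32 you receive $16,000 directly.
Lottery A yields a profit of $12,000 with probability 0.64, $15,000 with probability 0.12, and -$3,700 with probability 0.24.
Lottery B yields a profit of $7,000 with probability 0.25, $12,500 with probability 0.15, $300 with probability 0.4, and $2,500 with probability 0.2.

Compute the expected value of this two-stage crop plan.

$8,615.18

EV(A) = 0.64 × 12000 + 0.12 × 15000 + 0.24 × (-3700) = 7680 + 1800 − 888 = 8592
EV(B) = 0.25 × 7000 + 0.15 × 12500 + 0.4 × 300 + 0.2 × 2500 = 1750 + 1875 + 120 + 500 = 4245
Branch C: 16000 (certain)
Overall = 0.14 × 8592 + 0.54 × 4245 + 0.32 × 16000 = 1202.88 + 2292.3 + 5120 = 8615.18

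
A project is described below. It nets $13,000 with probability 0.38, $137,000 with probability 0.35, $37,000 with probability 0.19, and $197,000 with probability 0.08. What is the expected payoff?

EV = 0.38 × 13000 + 0.35 × 137000 + 0.19 × 37000 + 0.08 × 197000 = 4940 + 47950 + 7030 + 15760 = 75680

$75,680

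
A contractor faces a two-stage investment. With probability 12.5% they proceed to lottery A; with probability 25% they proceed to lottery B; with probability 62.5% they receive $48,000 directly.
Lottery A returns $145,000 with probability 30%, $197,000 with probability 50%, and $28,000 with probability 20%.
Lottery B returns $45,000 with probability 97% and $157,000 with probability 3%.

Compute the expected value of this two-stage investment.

$60,540

EV(A) = 0.3 × 145000 + 0.5 × 197000 + 0.2 × 28000 = 43500 + 98500 + 5600 = 147600
EV(B) = 0.97 × 45000 + 0.03 × 157000 = 43650 + 4710 = 48360
Branch C: 48000 (certain)
Overall = 0.125 × 147600 + 0.25 × 48360 + 0.625 × 48000 = 18450 + 12090 + 30000 = 60540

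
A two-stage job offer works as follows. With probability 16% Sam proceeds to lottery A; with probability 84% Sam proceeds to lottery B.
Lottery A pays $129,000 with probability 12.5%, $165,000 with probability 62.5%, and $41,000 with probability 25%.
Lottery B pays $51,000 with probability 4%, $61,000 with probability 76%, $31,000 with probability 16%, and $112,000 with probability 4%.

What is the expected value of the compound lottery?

$69,305.60

EV(A) = 0.125 × 129000 + 0.625 × 165000 + 0.25 × 41000 = 16125 + 103125 + 10250 = 129500
EV(B) = 0.04 × 51000 + 0.76 × 61000 + 0.16 × 31000 + 0.04 × 112000 = 2040 + 46360 + 4960 + 4480 = 57840
Overall = 0.16 × 129500 + 0.84 × 57840 = 20720 + 48585.6 = 69305.6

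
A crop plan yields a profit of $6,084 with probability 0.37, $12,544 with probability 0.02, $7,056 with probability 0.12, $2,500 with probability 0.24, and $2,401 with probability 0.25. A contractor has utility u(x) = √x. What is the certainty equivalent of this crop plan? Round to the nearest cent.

E[u] = 0.37·√6084 + 0.02·√12544 + 0.12·√7056 + 0.24·√2500 + 0.25·√2401 = 0.37·78 + 0.02·112 + 0.12·84 + 0.24·50 + 0.25·49 = 65.43
CE = (65.43)² = 4281.0849

$4,281.08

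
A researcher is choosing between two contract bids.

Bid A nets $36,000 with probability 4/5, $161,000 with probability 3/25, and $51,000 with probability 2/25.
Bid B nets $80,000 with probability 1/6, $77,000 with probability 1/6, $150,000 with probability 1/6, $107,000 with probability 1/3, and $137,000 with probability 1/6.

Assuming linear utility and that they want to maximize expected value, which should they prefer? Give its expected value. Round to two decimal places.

Bid B ($109,666.67)

Bid A = 4/5 × 36000 + 3/25 × 161000 + 2/25 × 51000 = 28800 + 19320 + 4080 = 52200
Bid B = 1/6 × 80000 + 1/6 × 77000 + 1/6 × 150000 + 1/3 × 107000 + 1/6 × 137000 = 13333.3333 + 12833.3333 + 25000 + 35666.6667 + 22833.3333 = 109666.6667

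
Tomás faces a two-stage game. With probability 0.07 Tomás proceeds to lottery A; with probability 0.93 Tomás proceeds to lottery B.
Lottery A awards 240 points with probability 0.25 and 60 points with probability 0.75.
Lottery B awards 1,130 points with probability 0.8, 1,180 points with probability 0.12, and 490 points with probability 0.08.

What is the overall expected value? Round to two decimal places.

1016.21 points

EV(A) = 0.25 × 240 + 0.75 × 60 = 60 + 45 = 105
EV(B) = 0.8 × 1130 + 0.12 × 1180 + 0.08 × 490 = 904 + 141.6 + 39.2 = 1084.8
Overall = 0.07 × 105 + 0.93 × 1084.8 = 7.35 + 1008.864 = 1016.214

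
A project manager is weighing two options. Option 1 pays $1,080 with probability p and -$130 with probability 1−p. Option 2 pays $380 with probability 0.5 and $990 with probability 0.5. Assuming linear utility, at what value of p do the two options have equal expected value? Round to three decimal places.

p = 0.674

EV(Option 2) = 0.5 × 380 + 0.5 × 990 = 190 + 495 = 685
p·1080 + (1−p)·(-130) = 685
1210p − 130 = 685
p = (685 + 130) / 1210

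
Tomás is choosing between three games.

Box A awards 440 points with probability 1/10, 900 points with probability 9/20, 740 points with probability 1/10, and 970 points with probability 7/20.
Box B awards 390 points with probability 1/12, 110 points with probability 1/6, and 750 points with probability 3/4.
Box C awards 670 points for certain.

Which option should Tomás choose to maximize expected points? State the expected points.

Box A = 1/10 × 440 + 9/20 × 900 + 1/10 × 740 + 7/20 × 970 = 44 + 405 + 74 + 339.5 = 862.5
Box B = 1/12 × 390 + 1/6 × 110 + 3/4 × 750 = 32.5 + 18.3333 + 562.5 = 613.3333
Box C: 670 (certain)

Box A (862.5 points)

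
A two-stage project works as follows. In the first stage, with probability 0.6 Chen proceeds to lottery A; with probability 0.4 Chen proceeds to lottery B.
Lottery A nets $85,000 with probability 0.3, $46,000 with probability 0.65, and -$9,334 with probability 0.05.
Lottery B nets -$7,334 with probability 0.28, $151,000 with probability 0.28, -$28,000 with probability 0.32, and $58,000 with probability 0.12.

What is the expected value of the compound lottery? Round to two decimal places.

EV(A) = 0.3 × 85000 + 0.65 × 46000 + 0.05 × (-9334) = 25500 + 29900 − 466.7 = 54933.3
EV(B) = 0.28 × (-7334) + 0.28 × 151000 + 0.32 × (-28000) + 0.12 × 58000 = -2053.52 + 42280 − 8960 + 6960 = 38226.48
Overall = 0.6 × 54933.3 + 0.4 × 38226.48 = 32959.98 + 15290.592 = 48250.572

$48,250.57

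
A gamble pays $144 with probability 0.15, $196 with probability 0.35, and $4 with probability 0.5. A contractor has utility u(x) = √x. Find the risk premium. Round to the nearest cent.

E[u] = 0.15·√144 + 0.35·√196 + 0.5·√4 = 0.15·12 + 0.35·14 + 0.5·2 = 7.7
CE = (7.7)² = 59.29
Risk premium = EV − CE = 92.2 − 59.29 = 32.91

$32.91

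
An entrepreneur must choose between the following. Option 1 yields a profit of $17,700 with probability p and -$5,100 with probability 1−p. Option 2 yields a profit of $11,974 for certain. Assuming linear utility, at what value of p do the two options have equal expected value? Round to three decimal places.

p·17700 + (1−p)·(-5100) = 11974
22800p − 5100 = 11974
p = (11974 + 5100) / 22800

p = 0.749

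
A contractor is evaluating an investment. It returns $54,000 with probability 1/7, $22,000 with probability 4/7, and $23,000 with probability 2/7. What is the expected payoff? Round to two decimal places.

$26,857.14

EV = 1/7 × 54000 + 4/7 × 22000 + 2/7 × 23000 = 7714.2857 + 12571.4286 + 6571.4286 = 26857.1429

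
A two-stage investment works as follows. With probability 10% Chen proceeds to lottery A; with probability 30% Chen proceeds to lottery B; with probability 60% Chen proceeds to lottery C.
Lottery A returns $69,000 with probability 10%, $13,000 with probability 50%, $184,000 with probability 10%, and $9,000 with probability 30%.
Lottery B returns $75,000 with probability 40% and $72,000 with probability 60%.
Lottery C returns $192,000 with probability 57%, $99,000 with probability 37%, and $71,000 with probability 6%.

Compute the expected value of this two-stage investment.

$115,608

EV(A) = 0.1 × 69000 + 0.5 × 13000 + 0.1 × 184000 + 0.3 × 9000 = 6900 + 6500 + 18400 + 2700 = 34500
EV(B) = 0.4 × 75000 + 0.6 × 72000 = 30000 + 43200 = 73200
EV(C) = 0.57 × 192000 + 0.37 × 99000 + 0.06 × 71000 = 109440 + 36630 + 4260 = 150330
Overall = 0.1 × 34500 + 0.3 × 73200 + 0.6 × 150330 = 3450 + 21960 + 90198 = 115608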